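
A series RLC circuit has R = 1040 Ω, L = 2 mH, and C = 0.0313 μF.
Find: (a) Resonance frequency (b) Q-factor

Step 1 — Resonance condition Im(Z)=0 gives ω₀ = 1/√(LC).
Step 2 — ω₀ = 1/√(0.002·3.13e-08) = 1.264e+05 rad/s.
Step 3 — f₀ = ω₀/(2π) = 2.012e+04 Hz.
Step 4 — Series Q: Q = ω₀L/R = 1.264e+05·0.002/1040 = 0.2431.

(a) f₀ = 2.012e+04 Hz  (b) Q = 0.2431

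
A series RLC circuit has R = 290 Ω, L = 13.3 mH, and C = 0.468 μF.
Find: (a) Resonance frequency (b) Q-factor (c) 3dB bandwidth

Step 1 — Resonance: ω₀ = 1/√(LC) = 1/√(0.0133·4.68e-07) = 1.268e+04 rad/s.
Step 2 — f₀ = ω₀/(2π) = 2017 Hz.
Step 3 — Series Q: Q = ω₀L/R = 1.268e+04·0.0133/290 = 0.5813.
Step 4 — Bandwidth: Δω = ω₀/Q = 2.18e+04 rad/s; BW = Δω/(2π) = 3470 Hz.

(a) f₀ = 2017 Hz  (b) Q = 0.5813  (c) BW = 3470 Hz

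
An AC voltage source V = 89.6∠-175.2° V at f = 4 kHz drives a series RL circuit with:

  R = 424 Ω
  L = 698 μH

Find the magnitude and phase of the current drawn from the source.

Step 1 — Angular frequency: ω = 2π·f = 2π·4000 = 2.513e+04 rad/s.
Step 2 — Component impedances:
  R: Z = R = 424 Ω
  L: Z = jωL = j·2.513e+04·0.000698 = 0 + j17.54 Ω
Step 3 — Series combination: Z_total = R + L = 424 + j17.54 Ω = 424.4∠2.4° Ω.
Step 4 — Source phasor: V = 89.6∠-175.2° V = -89.29 - j7.498 V.
Step 5 — Ohm's law: I = V / Z_total = (-89.29 - j7.498) / (424 + j17.54) = -0.211 - j0.008955 A.
Step 6 — Convert to polar: |I| = 0.2111 A, ∠I = -177.6°.

I = 0.2111∠-177.6° A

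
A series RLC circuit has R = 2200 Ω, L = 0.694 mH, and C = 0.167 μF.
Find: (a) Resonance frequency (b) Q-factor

Step 1 — Resonance condition Im(Z)=0 gives ω₀ = 1/√(LC).
Step 2 — ω₀ = 1/√(0.000694·1.67e-07) = 9.289e+04 rad/s.
Step 3 — f₀ = ω₀/(2π) = 1.478e+04 Hz.
Step 4 — Series Q: Q = ω₀L/R = 9.289e+04·0.000694/2200 = 0.0293.

(a) f₀ = 1.478e+04 Hz  (b) Q = 0.0293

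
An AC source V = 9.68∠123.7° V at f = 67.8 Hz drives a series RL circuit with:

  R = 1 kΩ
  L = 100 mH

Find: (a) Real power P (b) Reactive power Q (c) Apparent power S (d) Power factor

Step 1 — Angular frequency: ω = 2π·f = 2π·67.8 = 426 rad/s.
Step 2 — Component impedances:
  R: Z = R = 1000 Ω
  L: Z = jωL = j·426·0.1 = 0 + j42.6 Ω
Step 3 — Series combination: Z_total = R + L = 1000 + j42.6 Ω = 1001∠2.4° Ω.
Step 4 — Source phasor: V = 9.68∠123.7° V = -5.371 + j8.053 V.
Step 5 — Current: I = V / Z = -0.005019 + j0.008267 A = 0.009671∠121.3° A.
Step 6 — Complex power: S = V·I* = 0.09353 + j0.003984 VA.
Step 7 — Real power: P = Re(S) = 0.09353 W.
Step 8 — Reactive power: Q = Im(S) = 0.003984 VAR.
Step 9 — Apparent power: |S| = 0.09362 VA.
Step 10 — Power factor: PF = P/|S| = 0.9991 (lagging).

(a) P = 0.09353 W  (b) Q = 0.003984 VAR  (c) S = 0.09362 VA  (d) PF = 0.9991 (lagging)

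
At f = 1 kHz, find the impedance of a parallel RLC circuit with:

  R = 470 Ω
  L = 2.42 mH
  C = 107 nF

Step 1 — Angular frequency: ω = 2π·f = 2π·1000 = 6283 rad/s.
Step 2 — Component impedances:
  R: Z = R = 470 Ω
  L: Z = jωL = j·6283·0.00242 = 0 + j15.21 Ω
  C: Z = 1/(jωC) = -j/(ω·C) = 0 - j1487 Ω
Step 3 — Parallel combination: 1/Z_total = 1/R + 1/L + 1/C; Z_total = 0.5016 + j15.35 Ω = 15.35∠88.1° Ω.

Z = 0.5016 + j15.35 Ω = 15.35∠88.1° Ω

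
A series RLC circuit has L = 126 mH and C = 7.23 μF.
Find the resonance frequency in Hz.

Step 1 — Resonance condition Im(Z)=0 gives ω₀ = 1/√(LC).
Step 2 — ω₀ = 1/√(0.126·7.23e-06) = 1048 rad/s.
Step 3 — f₀ = ω₀/(2π) = 166.7 Hz.

f₀ = 166.7 Hz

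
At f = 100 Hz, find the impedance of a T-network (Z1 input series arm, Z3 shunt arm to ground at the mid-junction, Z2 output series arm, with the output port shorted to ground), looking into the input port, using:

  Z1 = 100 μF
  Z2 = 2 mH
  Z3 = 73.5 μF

Step 1 — Angular frequency: ω = 2π·f = 2π·100 = 628.3 rad/s.
Step 2 — Component impedances:
  Z1: Z = 1/(jωC) = -j/(ω·C) = 0 - j15.92 Ω
  Z2: Z = jωL = j·628.3·0.002 = 0 + j1.257 Ω
  Z3: Z = 1/(jωC) = -j/(ω·C) = 0 - j21.65 Ω
Step 3 — With the output port shorted to ground, the output series arm Z2 runs from the junction to ground; the shunt arm Z3 also runs from the junction to ground. They appear in parallel: Z3 || Z2 = 0 + j1.334 Ω.
Step 4 — Series with input arm Z1: Z_in = Z1 + (Z3 || Z2) = 0 - j14.58 Ω = 14.58∠-90.0° Ω.

Z = 0 - j14.58 Ω = 14.58∠-90.0° Ω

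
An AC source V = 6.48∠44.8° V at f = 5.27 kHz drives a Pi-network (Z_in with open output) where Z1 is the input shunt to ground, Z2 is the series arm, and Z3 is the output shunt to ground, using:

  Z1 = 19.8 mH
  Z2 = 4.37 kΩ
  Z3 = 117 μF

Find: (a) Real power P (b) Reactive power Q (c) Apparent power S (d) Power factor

Step 1 — Angular frequency: ω = 2π·f = 2π·5270 = 3.311e+04 rad/s.
Step 2 — Component impedances:
  Z1: Z = jωL = j·3.311e+04·0.0198 = 0 + j655.6 Ω
  Z2: Z = R = 4370 Ω
  Z3: Z = 1/(jωC) = -j/(ω·C) = 0 - j0.2581 Ω
Step 3 — With open output, the series arm Z2 and the output shunt Z3 appear in series to ground: Z2 + Z3 = 4370 - j0.2581 Ω.
Step 4 — Parallel with input shunt Z1: Z_in = Z1 || (Z2 + Z3) = 96.2 + j641.2 Ω = 648.4∠81.5° Ω.
Step 5 — Source phasor: V = 6.48∠44.8° V = 4.598 + j4.566 V.
Step 6 — Current: I = V / Z = 0.008017 - j0.005968 A = 0.009994∠-36.7° A.
Step 7 — Complex power: S = V·I* = 0.009609 + j0.06405 VA.
Step 8 — Real power: P = Re(S) = 0.009609 W.
Step 9 — Reactive power: Q = Im(S) = 0.06405 VAR.
Step 10 — Apparent power: |S| = 0.06476 VA.
Step 11 — Power factor: PF = P/|S| = 0.1484 (lagging).

(a) P = 0.009609 W  (b) Q = 0.06405 VAR  (c) S = 0.06476 VA  (d) PF = 0.1484 (lagging)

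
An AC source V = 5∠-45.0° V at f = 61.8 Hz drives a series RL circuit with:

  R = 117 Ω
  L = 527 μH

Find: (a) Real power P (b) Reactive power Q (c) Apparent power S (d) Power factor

Step 1 — Angular frequency: ω = 2π·f = 2π·61.8 = 388.3 rad/s.
Step 2 — Component impedances:
  R: Z = R = 117 Ω
  L: Z = jωL = j·388.3·0.000527 = 0 + j0.2046 Ω
Step 3 — Series combination: Z_total = R + L = 117 + j0.2046 Ω = 117∠0.1° Ω.
Step 4 — Source phasor: V = 5∠-45.0° V = 3.536 - j3.536 V.
Step 5 — Current: I = V / Z = 0.03017 - j0.03027 A = 0.04273∠-45.1° A.
Step 6 — Complex power: S = V·I* = 0.2137 + j0.0003737 VA.
Step 7 — Real power: P = Re(S) = 0.2137 W.
Step 8 — Reactive power: Q = Im(S) = 0.0003737 VAR.
Step 9 — Apparent power: |S| = 0.2137 VA.
Step 10 — Power factor: PF = P/|S| = 1 (lagging).

(a) P = 0.2137 W  (b) Q = 0.0003737 VAR  (c) S = 0.2137 VA  (d) PF = 1 (lagging)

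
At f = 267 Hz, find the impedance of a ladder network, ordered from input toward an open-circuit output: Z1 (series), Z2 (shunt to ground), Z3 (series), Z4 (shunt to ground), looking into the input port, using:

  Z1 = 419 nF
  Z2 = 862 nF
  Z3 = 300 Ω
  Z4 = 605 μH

Step 1 — Angular frequency: ω = 2π·f = 2π·267 = 1678 rad/s.
Step 2 — Component impedances:
  Z1: Z = 1/(jωC) = -j/(ω·C) = 0 - j1423 Ω
  Z2: Z = 1/(jωC) = -j/(ω·C) = 0 - j691.5 Ω
  Z3: Z = R = 300 Ω
  Z4: Z = jωL = j·1678·0.000605 = 0 + j1.015 Ω
Step 3 — Ladder network (open output): work backward from the far end, alternating series and parallel combinations. Z_in = 253.1 - j1532 Ω = 1552∠-80.6° Ω.

Z = 253.1 - j1532 Ω = 1552∠-80.6° Ω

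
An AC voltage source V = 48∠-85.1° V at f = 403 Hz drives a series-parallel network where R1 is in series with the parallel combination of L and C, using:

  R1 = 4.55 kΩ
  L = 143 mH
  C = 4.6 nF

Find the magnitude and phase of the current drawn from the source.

Step 1 — Angular frequency: ω = 2π·f = 2π·403 = 2532 rad/s.
Step 2 — Component impedances:
  R1: Z = R = 4550 Ω
  L: Z = jωL = j·2532·0.143 = 0 + j362.1 Ω
  C: Z = 1/(jωC) = -j/(ω·C) = 0 - j8.585e+04 Ω
Step 3 — Parallel branch: L || C = 1/(1/L + 1/C) = 0 + j363.6 Ω.
Step 4 — Series with R1: Z_total = R1 + (L || C) = 4550 + j363.6 Ω = 4565∠4.6° Ω.
Step 5 — Source phasor: V = 48∠-85.1° V = 4.1 - j47.82 V.
Step 6 — Ohm's law: I = V / Z_total = (4.1 - j47.82) / (4550 + j363.6) = 6.07e-05 - j0.01052 A.
Step 7 — Convert to polar: |I| = 0.01052 A, ∠I = -89.7°.

I = 0.01052∠-89.7° A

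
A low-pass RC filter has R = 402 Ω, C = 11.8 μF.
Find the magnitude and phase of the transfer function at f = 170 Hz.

Step 1 — Angular frequency: ω = 2π·170 = 1068 rad/s.
Step 2 — Transfer function: H(jω) = 1/(1 + jωRC).
Step 3 — Denominator: 1 + jωRC = 1 + j·1068·402·1.18e-05 = 1 + j5.067.
Step 4 — H = 0.03749 - j0.19.
Step 5 — Magnitude: |H| = 0.1936 (-14.3 dB); phase: φ = -78.8°.

|H| = 0.1936 (-14.3 dB), φ = -78.8°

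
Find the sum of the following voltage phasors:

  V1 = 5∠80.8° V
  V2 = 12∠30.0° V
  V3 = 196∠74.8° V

Step 1 — Convert each phasor to rectangular form:
  V1 = 5·(cos(80.8°) + j·sin(80.8°)) = 0.7994 + j4.936 V
  V2 = 12·(cos(30.0°) + j·sin(30.0°)) = 10.39 + j6 V
  V3 = 196·(cos(74.8°) + j·sin(74.8°)) = 51.39 + j189.1 V
Step 2 — Sum components: V_total = 62.58 + j200.1 V.
Step 3 — Convert to polar: |V_total| = 209.6 V, ∠V_total = 72.6°.

V_total = 209.6∠72.6° V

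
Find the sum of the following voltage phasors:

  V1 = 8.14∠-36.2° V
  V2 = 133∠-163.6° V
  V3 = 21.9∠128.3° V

Step 1 — Convert each phasor to rectangular form:
  V1 = 8.14·(cos(-36.2°) + j·sin(-36.2°)) = 6.569 - j4.808 V
  V2 = 133·(cos(-163.6°) + j·sin(-163.6°)) = -127.6 - j37.55 V
  V3 = 21.9·(cos(128.3°) + j·sin(128.3°)) = -13.57 + j17.19 V
Step 2 — Sum components: V_total = -134.6 - j25.17 V.
Step 3 — Convert to polar: |V_total| = 136.9 V, ∠V_total = -169.4°.

V_total = 136.9∠-169.4° V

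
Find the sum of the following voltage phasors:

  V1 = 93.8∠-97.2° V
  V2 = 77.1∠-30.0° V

Step 1 — Convert each phasor to rectangular form:
  V1 = 93.8·(cos(-97.2°) + j·sin(-97.2°)) = -11.76 - j93.06 V
  V2 = 77.1·(cos(-30.0°) + j·sin(-30.0°)) = 66.77 - j38.55 V
Step 2 — Sum components: V_total = 55.01 - j131.6 V.
Step 3 — Convert to polar: |V_total| = 142.6 V, ∠V_total = -67.3°.

V_total = 142.6∠-67.3° V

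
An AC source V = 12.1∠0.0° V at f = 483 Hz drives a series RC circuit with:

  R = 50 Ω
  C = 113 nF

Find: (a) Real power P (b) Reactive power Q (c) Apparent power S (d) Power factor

Step 1 — Angular frequency: ω = 2π·f = 2π·483 = 3035 rad/s.
Step 2 — Component impedances:
  R: Z = R = 50 Ω
  C: Z = 1/(jωC) = -j/(ω·C) = 0 - j2916 Ω
Step 3 — Series combination: Z_total = R + C = 50 - j2916 Ω = 2916∠-89.0° Ω.
Step 4 — Source phasor: V = 12.1∠0.0° V = 12.1 V.
Step 5 — Current: I = V / Z = 7.113e-05 + j0.004148 A = 0.004149∠89.0° A.
Step 6 — Complex power: S = V·I* = 0.0008606 - j0.05019 VA.
Step 7 — Real power: P = Re(S) = 0.0008606 W.
Step 8 — Reactive power: Q = Im(S) = -0.05019 VAR.
Step 9 — Apparent power: |S| = 0.0502 VA.
Step 10 — Power factor: PF = P/|S| = 0.01714 (leading).

(a) P = 0.0008606 W  (b) Q = -0.05019 VAR  (c) S = 0.0502 VA  (d) PF = 0.01714 (leading)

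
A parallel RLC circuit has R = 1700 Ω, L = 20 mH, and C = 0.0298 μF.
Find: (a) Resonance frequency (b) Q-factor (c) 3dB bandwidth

Step 1 — Resonance: ω₀ = 1/√(LC) = 1/√(0.02·2.98e-08) = 4.096e+04 rad/s.
Step 2 — f₀ = ω₀/(2π) = 6519 Hz.
Step 3 — Parallel Q: Q = R/(ω₀L) = 1700/(4.096e+04·0.02) = 2.075.
Step 4 — Bandwidth: Δω = ω₀/Q = 1.974e+04 rad/s; BW = Δω/(2π) = 3142 Hz.

(a) f₀ = 6519 Hz  (b) Q = 2.075  (c) BW = 3142 Hz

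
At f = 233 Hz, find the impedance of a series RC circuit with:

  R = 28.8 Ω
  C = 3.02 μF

Step 1 — Angular frequency: ω = 2π·f = 2π·233 = 1464 rad/s.
Step 2 — Component impedances:
  R: Z = R = 28.8 Ω
  C: Z = 1/(jωC) = -j/(ω·C) = 0 - j226.2 Ω
Step 3 — Series combination: Z_total = R + C = 28.8 - j226.2 Ω = 228∠-82.7° Ω.

Z = 28.8 - j226.2 Ω = 228∠-82.7° Ω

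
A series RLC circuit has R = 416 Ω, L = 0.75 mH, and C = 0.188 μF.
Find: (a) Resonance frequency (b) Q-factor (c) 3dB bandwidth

Step 1 — Resonance: ω₀ = 1/√(LC) = 1/√(0.00075·1.88e-07) = 8.422e+04 rad/s.
Step 2 — f₀ = ω₀/(2π) = 1.34e+04 Hz.
Step 3 — Series Q: Q = ω₀L/R = 8.422e+04·0.00075/416 = 0.1518.
Step 4 — Bandwidth: Δω = ω₀/Q = 5.547e+05 rad/s; BW = Δω/(2π) = 8.828e+04 Hz.

(a) f₀ = 1.34e+04 Hz  (b) Q = 0.1518  (c) BW = 8.828e+04 Hz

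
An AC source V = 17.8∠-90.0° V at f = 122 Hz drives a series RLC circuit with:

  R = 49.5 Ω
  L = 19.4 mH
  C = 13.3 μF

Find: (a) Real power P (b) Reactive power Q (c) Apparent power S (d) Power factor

Step 1 — Angular frequency: ω = 2π·f = 2π·122 = 766.5 rad/s.
Step 2 — Component impedances:
  R: Z = R = 49.5 Ω
  L: Z = jωL = j·766.5·0.0194 = 0 + j14.87 Ω
  C: Z = 1/(jωC) = -j/(ω·C) = 0 - j98.09 Ω
Step 3 — Series combination: Z_total = R + L + C = 49.5 - j83.22 Ω = 96.82∠-59.3° Ω.
Step 4 — Source phasor: V = 17.8∠-90.0° V = 0 - j17.8 V.
Step 5 — Current: I = V / Z = 0.158 - j0.09398 A = 0.1838∠-30.7° A.
Step 6 — Complex power: S = V·I* = 1.673 - j2.812 VA.
Step 7 — Real power: P = Re(S) = 1.673 W.
Step 8 — Reactive power: Q = Im(S) = -2.812 VAR.
Step 9 — Apparent power: |S| = 3.272 VA.
Step 10 — Power factor: PF = P/|S| = 0.5112 (leading).

(a) P = 1.673 W  (b) Q = -2.812 VAR  (c) S = 3.272 VA  (d) PF = 0.5112 (leading)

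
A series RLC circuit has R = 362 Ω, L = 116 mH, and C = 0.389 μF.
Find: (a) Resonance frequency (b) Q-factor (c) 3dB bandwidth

Step 1 — Resonance condition Im(Z)=0 gives ω₀ = 1/√(LC).
Step 2 — ω₀ = 1/√(0.116·3.89e-07) = 4708 rad/s.
Step 3 — f₀ = ω₀/(2π) = 749.2 Hz.
Step 4 — Series Q: Q = ω₀L/R = 4708·0.116/362 = 1.509.
Step 5 — 3dB bandwidth: Δω = ω₀/Q = 3121 rad/s; BW = Δω/(2π) = 496.7 Hz.

(a) f₀ = 749.2 Hz  (b) Q = 1.509  (c) BW = 496.7 Hz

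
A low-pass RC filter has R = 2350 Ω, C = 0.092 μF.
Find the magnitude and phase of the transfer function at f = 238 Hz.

Step 1 — Angular frequency: ω = 2π·238 = 1495 rad/s.
Step 2 — Transfer function: H(jω) = 1/(1 + jωRC).
Step 3 — Denominator: 1 + jωRC = 1 + j·1495·2350·9.2e-08 = 1 + j0.3233.
Step 4 — H = 0.9054 - j0.2927.
Step 5 — Magnitude: |H| = 0.9515 (-0.4 dB); phase: φ = -17.9°.

|H| = 0.9515 (-0.4 dB), φ = -17.9°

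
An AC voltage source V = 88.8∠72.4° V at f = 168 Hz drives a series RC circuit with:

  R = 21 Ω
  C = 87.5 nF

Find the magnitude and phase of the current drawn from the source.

Step 1 — Angular frequency: ω = 2π·f = 2π·168 = 1056 rad/s.
Step 2 — Component impedances:
  R: Z = R = 21 Ω
  C: Z = 1/(jωC) = -j/(ω·C) = 0 - j1.083e+04 Ω
Step 3 — Series combination: Z_total = R + C = 21 - j1.083e+04 Ω = 1.083e+04∠-89.9° Ω.
Step 4 — Source phasor: V = 88.8∠72.4° V = 26.85 + j84.64 V.
Step 5 — Ohm's law: I = V / Z_total = (26.85 + j84.64) / (21 - j1.083e+04) = -0.007813 + j0.002495 A.
Step 6 — Convert to polar: |I| = 0.008202 A, ∠I = 162.3°.

I = 0.008202∠162.3° A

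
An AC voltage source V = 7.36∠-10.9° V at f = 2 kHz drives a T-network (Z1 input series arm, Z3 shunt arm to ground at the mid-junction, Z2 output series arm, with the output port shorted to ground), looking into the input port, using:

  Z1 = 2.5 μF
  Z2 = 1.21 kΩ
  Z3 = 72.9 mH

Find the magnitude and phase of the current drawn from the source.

Step 1 — Angular frequency: ω = 2π·f = 2π·2000 = 1.257e+04 rad/s.
Step 2 — Component impedances:
  Z1: Z = 1/(jωC) = -j/(ω·C) = 0 - j31.83 Ω
  Z2: Z = R = 1210 Ω
  Z3: Z = jωL = j·1.257e+04·0.0729 = 0 + j916.1 Ω
Step 3 — With the output port shorted to ground, the output series arm Z2 runs from the junction to ground; the shunt arm Z3 also runs from the junction to ground. They appear in parallel: Z3 || Z2 = 440.9 + j582.3 Ω.
Step 4 — Series with input arm Z1: Z_in = Z1 + (Z3 || Z2) = 440.9 + j550.5 Ω = 705.3∠51.3° Ω.
Step 5 — Source phasor: V = 7.36∠-10.9° V = 7.227 - j1.392 V.
Step 6 — Ohm's law: I = V / Z_total = (7.227 - j1.392) / (440.9 + j550.5) = 0.004866 - j0.009232 A.
Step 7 — Convert to polar: |I| = 0.01044 A, ∠I = -62.2°.

I = 0.01044∠-62.2° A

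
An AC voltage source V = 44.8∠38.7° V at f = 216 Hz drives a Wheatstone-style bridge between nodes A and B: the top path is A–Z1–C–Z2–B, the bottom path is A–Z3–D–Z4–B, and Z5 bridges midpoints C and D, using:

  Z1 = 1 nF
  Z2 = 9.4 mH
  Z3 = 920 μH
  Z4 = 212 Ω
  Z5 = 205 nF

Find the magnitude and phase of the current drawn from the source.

Step 1 — Angular frequency: ω = 2π·f = 2π·216 = 1357 rad/s.
Step 2 — Component impedances:
  Z1: Z = 1/(jωC) = -j/(ω·C) = 0 - j7.368e+05 Ω
  Z2: Z = jωL = j·1357·0.0094 = 0 + j12.76 Ω
  Z3: Z = jωL = j·1357·0.00092 = 0 + j1.249 Ω
  Z4: Z = R = 212 Ω
  Z5: Z = 1/(jωC) = -j/(ω·C) = 0 - j3594 Ω
Step 3 — Bridge requires nodal analysis (the Z5 bridge couples midpoints C and D, so the two paths cannot be reduced to a simple series/parallel combination). Setting node B to ground and injecting 1 A at node A, the 3-node admittance system at A, C, D solves to V_A = Z_AB = 211.3 - j11.32 Ω = 211.6∠-3.1° Ω.
Step 4 — Source phasor: V = 44.8∠38.7° V = 34.96 + j28.01 V.
Step 5 — Ohm's law: I = V / Z_total = (34.96 + j28.01) / (211.3 - j11.32) = 0.1579 + j0.1411 A.
Step 6 — Convert to polar: |I| = 0.2118 A, ∠I = 41.8°.

I = 0.2118∠41.8° A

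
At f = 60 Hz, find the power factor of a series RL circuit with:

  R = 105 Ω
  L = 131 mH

Step 1 — Angular frequency: ω = 2π·f = 2π·60 = 377 rad/s.
Step 2 — Component impedances:
  R: Z = R = 105 Ω
  L: Z = jωL = j·377·0.131 = 0 + j49.39 Ω
Step 3 — Series combination: Z_total = R + L = 105 + j49.39 Ω = 116∠25.2° Ω.
Step 4 — Power factor: PF = cos(φ) = Re(Z)/|Z| = 105/116.03 = 0.9049.
Step 5 — Type: Im(Z) = 49.39 ⇒ lagging (phase φ = 25.2°).

PF = 0.9049 (lagging, φ = 25.2°)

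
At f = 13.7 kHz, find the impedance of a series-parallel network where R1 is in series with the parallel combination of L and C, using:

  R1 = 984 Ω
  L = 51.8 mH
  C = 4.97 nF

Step 1 — Angular frequency: ω = 2π·f = 2π·1.37e+04 = 8.608e+04 rad/s.
Step 2 — Component impedances:
  R1: Z = R = 984 Ω
  L: Z = jωL = j·8.608e+04·0.0518 = 0 + j4459 Ω
  C: Z = 1/(jωC) = -j/(ω·C) = 0 - j2337 Ω
Step 3 — Parallel branch: L || C = 1/(1/L + 1/C) = 0 - j4913 Ω.
Step 4 — Series with R1: Z_total = R1 + (L || C) = 984 - j4913 Ω = 5010∠-78.7° Ω.

Z = 984 - j4913 Ω = 5010∠-78.7° Ω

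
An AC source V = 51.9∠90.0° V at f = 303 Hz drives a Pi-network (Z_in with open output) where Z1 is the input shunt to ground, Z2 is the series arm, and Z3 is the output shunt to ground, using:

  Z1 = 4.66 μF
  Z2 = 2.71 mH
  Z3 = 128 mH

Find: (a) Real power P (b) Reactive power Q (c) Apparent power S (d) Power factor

Step 1 — Angular frequency: ω = 2π·f = 2π·303 = 1904 rad/s.
Step 2 — Component impedances:
  Z1: Z = 1/(jωC) = -j/(ω·C) = 0 - j112.7 Ω
  Z2: Z = jωL = j·1904·0.00271 = 0 + j5.159 Ω
  Z3: Z = jωL = j·1904·0.128 = 0 + j243.7 Ω
Step 3 — With open output, the series arm Z2 and the output shunt Z3 appear in series to ground: Z2 + Z3 = 0 + j248.8 Ω.
Step 4 — Parallel with input shunt Z1: Z_in = Z1 || (Z2 + Z3) = 0 - j206.1 Ω = 206.1∠-90.0° Ω.
Step 5 — Source phasor: V = 51.9∠90.0° V = 0 + j51.9 V.
Step 6 — Current: I = V / Z = -0.2519 A = 0.2519∠180.0° A.
Step 7 — Complex power: S = V·I* = 0 - j13.07 VA.
Step 8 — Real power: P = Re(S) = 0 W.
Step 9 — Reactive power: Q = Im(S) = -13.07 VAR.
Step 10 — Apparent power: |S| = 13.07 VA.
Step 11 — Power factor: PF = P/|S| = 0 (leading).

(a) P = 0 W  (b) Q = -13.07 VAR  (c) S = 13.07 VA  (d) PF = 0 (leading)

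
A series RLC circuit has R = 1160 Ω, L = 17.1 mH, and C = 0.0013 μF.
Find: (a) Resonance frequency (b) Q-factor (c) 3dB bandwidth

Step 1 — Resonance condition Im(Z)=0 gives ω₀ = 1/√(LC).
Step 2 — ω₀ = 1/√(0.0171·1.3e-09) = 2.121e+05 rad/s.
Step 3 — f₀ = ω₀/(2π) = 3.376e+04 Hz.
Step 4 — Series Q: Q = ω₀L/R = 2.121e+05·0.0171/1160 = 3.127.
Step 5 — 3dB bandwidth: Δω = ω₀/Q = 6.784e+04 rad/s; BW = Δω/(2π) = 1.08e+04 Hz.

(a) f₀ = 3.376e+04 Hz  (b) Q = 3.127  (c) BW = 1.08e+04 Hz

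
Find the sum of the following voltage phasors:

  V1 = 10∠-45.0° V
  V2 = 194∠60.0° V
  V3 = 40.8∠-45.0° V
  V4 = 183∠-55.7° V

Step 1 — Convert each phasor to rectangular form:
  V1 = 10·(cos(-45.0°) + j·sin(-45.0°)) = 7.071 - j7.071 V
  V2 = 194·(cos(60.0°) + j·sin(60.0°)) = 97 + j168 V
  V3 = 40.8·(cos(-45.0°) + j·sin(-45.0°)) = 28.85 - j28.85 V
  V4 = 183·(cos(-55.7°) + j·sin(-55.7°)) = 103.1 - j151.2 V
Step 2 — Sum components: V_total = 236 - j19.09 V.
Step 3 — Convert to polar: |V_total| = 236.8 V, ∠V_total = -4.6°.

V_total = 236.8∠-4.6° V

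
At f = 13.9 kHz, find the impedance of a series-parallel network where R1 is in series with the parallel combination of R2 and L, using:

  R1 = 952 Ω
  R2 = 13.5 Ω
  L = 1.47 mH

Step 1 — Angular frequency: ω = 2π·f = 2π·1.39e+04 = 8.734e+04 rad/s.
Step 2 — Component impedances:
  R1: Z = R = 952 Ω
  R2: Z = R = 13.5 Ω
  L: Z = jωL = j·8.734e+04·0.00147 = 0 + j128.4 Ω
Step 3 — Parallel branch: R2 || L = 1/(1/R2 + 1/L) = 13.35 + j1.404 Ω.
Step 4 — Series with R1: Z_total = R1 + (R2 || L) = 965.4 + j1.404 Ω = 965.4∠0.1° Ω.

Z = 965.4 + j1.404 Ω = 965.4∠0.1° Ω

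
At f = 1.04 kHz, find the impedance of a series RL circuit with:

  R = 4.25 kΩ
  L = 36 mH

Step 1 — Angular frequency: ω = 2π·f = 2π·1040 = 6535 rad/s.
Step 2 — Component impedances:
  R: Z = R = 4250 Ω
  L: Z = jωL = j·6535·0.036 = 0 + j235.2 Ω
Step 3 — Series combination: Z_total = R + L = 4250 + j235.2 Ω = 4257∠3.2° Ω.

Z = 4250 + j235.2 Ω = 4257∠3.2° Ω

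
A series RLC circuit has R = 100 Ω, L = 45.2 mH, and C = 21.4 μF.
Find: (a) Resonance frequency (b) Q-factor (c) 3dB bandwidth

Step 1 — Resonance condition Im(Z)=0 gives ω₀ = 1/√(LC).
Step 2 — ω₀ = 1/√(0.0452·2.14e-05) = 1017 rad/s.
Step 3 — f₀ = ω₀/(2π) = 161.8 Hz.
Step 4 — Series Q: Q = ω₀L/R = 1017·0.0452/100 = 0.4596.
Step 5 — 3dB bandwidth: Δω = ω₀/Q = 2212 rad/s; BW = Δω/(2π) = 352.1 Hz.

(a) f₀ = 161.8 Hz  (b) Q = 0.4596  (c) BW = 352.1 Hz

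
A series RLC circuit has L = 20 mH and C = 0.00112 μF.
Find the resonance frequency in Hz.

Step 1 — Resonance condition Im(Z)=0 gives ω₀ = 1/√(LC).
Step 2 — ω₀ = 1/√(0.02·1.12e-09) = 2.113e+05 rad/s.
Step 3 — f₀ = ω₀/(2π) = 3.363e+04 Hz.

f₀ = 3.363e+04 Hz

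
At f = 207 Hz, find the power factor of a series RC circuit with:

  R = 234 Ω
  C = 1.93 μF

Step 1 — Angular frequency: ω = 2π·f = 2π·207 = 1301 rad/s.
Step 2 — Component impedances:
  R: Z = R = 234 Ω
  C: Z = 1/(jωC) = -j/(ω·C) = 0 - j398.4 Ω
Step 3 — Series combination: Z_total = R + C = 234 - j398.4 Ω = 462∠-59.6° Ω.
Step 4 — Power factor: PF = cos(φ) = Re(Z)/|Z| = 234/462 = 0.5065.
Step 5 — Type: Im(Z) = -398.4 ⇒ leading (phase φ = -59.6°).

PF = 0.5065 (leading, φ = -59.6°)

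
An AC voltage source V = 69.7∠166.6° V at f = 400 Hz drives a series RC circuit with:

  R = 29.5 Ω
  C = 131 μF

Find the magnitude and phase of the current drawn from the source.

Step 1 — Angular frequency: ω = 2π·f = 2π·400 = 2513 rad/s.
Step 2 — Component impedances:
  R: Z = R = 29.5 Ω
  C: Z = 1/(jωC) = -j/(ω·C) = 0 - j3.037 Ω
Step 3 — Series combination: Z_total = R + C = 29.5 - j3.037 Ω = 29.66∠-5.9° Ω.
Step 4 — Source phasor: V = 69.7∠166.6° V = -67.8 + j16.15 V.
Step 5 — Ohm's law: I = V / Z_total = (-67.8 + j16.15) / (29.5 - j3.037) = -2.33 + j0.3077 A.
Step 6 — Convert to polar: |I| = 2.35 A, ∠I = 172.5°.

I = 2.35∠172.5° A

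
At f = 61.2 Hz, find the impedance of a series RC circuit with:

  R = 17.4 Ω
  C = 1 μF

Step 1 — Angular frequency: ω = 2π·f = 2π·61.2 = 384.5 rad/s.
Step 2 — Component impedances:
  R: Z = R = 17.4 Ω
  C: Z = 1/(jωC) = -j/(ω·C) = 0 - j2601 Ω
Step 3 — Series combination: Z_total = R + C = 17.4 - j2601 Ω = 2601∠-89.6° Ω.

Z = 17.4 - j2601 Ω = 2601∠-89.6° Ω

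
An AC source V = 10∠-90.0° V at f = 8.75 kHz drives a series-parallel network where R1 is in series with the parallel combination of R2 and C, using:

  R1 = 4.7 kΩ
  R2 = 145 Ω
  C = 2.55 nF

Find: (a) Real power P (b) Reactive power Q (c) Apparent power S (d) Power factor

Step 1 — Angular frequency: ω = 2π·f = 2π·8750 = 5.498e+04 rad/s.
Step 2 — Component impedances:
  R1: Z = R = 4700 Ω
  R2: Z = R = 145 Ω
  C: Z = 1/(jωC) = -j/(ω·C) = 0 - j7133 Ω
Step 3 — Parallel branch: R2 || C = 1/(1/R2 + 1/C) = 144.9 - j2.946 Ω.
Step 4 — Series with R1: Z_total = R1 + (R2 || C) = 4845 - j2.946 Ω = 4845∠-0.0° Ω.
Step 5 — Source phasor: V = 10∠-90.0° V = 0 - j10 V.
Step 6 — Current: I = V / Z = 1.255e-06 - j0.002064 A = 0.002064∠-90.0° A.
Step 7 — Complex power: S = V·I* = 0.02064 - j1.255e-05 VA.
Step 8 — Real power: P = Re(S) = 0.02064 W.
Step 9 — Reactive power: Q = Im(S) = -1.255e-05 VAR.
Step 10 — Apparent power: |S| = 0.02064 VA.
Step 11 — Power factor: PF = P/|S| = 1 (leading).

(a) P = 0.02064 W  (b) Q = -1.255e-05 VAR  (c) S = 0.02064 VA  (d) PF = 1 (leading)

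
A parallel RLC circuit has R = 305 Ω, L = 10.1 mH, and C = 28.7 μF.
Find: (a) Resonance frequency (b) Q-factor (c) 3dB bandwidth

Step 1 — Resonance: ω₀ = 1/√(LC) = 1/√(0.0101·2.87e-05) = 1857 rad/s.
Step 2 — f₀ = ω₀/(2π) = 295.6 Hz.
Step 3 — Parallel Q: Q = R/(ω₀L) = 305/(1857·0.0101) = 16.26.
Step 4 — Bandwidth: Δω = ω₀/Q = 114.2 rad/s; BW = Δω/(2π) = 18.18 Hz.

(a) f₀ = 295.6 Hz  (b) Q = 16.26  (c) BW = 18.18 Hz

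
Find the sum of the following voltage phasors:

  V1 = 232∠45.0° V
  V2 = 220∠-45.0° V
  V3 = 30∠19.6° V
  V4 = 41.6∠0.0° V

Step 1 — Convert each phasor to rectangular form:
  V1 = 232·(cos(45.0°) + j·sin(45.0°)) = 164 + j164 V
  V2 = 220·(cos(-45.0°) + j·sin(-45.0°)) = 155.6 - j155.6 V
  V3 = 30·(cos(19.6°) + j·sin(19.6°)) = 28.26 + j10.06 V
  V4 = 41.6·(cos(0.0°) + j·sin(0.0°)) = 41.6 V
Step 2 — Sum components: V_total = 389.5 + j18.55 V.
Step 3 — Convert to polar: |V_total| = 389.9 V, ∠V_total = 2.7°.

V_total = 389.9∠2.7° V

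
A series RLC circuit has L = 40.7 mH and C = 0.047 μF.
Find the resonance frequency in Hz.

Step 1 — Resonance condition Im(Z)=0 gives ω₀ = 1/√(LC).
Step 2 — ω₀ = 1/√(0.0407·4.7e-08) = 2.286e+04 rad/s.
Step 3 — f₀ = ω₀/(2π) = 3639 Hz.

f₀ = 3639 Hz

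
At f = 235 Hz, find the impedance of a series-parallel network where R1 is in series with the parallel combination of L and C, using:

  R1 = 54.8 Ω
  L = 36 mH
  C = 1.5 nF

Step 1 — Angular frequency: ω = 2π·f = 2π·235 = 1477 rad/s.
Step 2 — Component impedances:
  R1: Z = R = 54.8 Ω
  L: Z = jωL = j·1477·0.036 = 0 + j53.16 Ω
  C: Z = 1/(jωC) = -j/(ω·C) = 0 - j4.515e+05 Ω
Step 3 — Parallel branch: L || C = 1/(1/L + 1/C) = 0 + j53.16 Ω.
Step 4 — Series with R1: Z_total = R1 + (L || C) = 54.8 + j53.16 Ω = 76.35∠44.1° Ω.

Z = 54.8 + j53.16 Ω = 76.35∠44.1° Ω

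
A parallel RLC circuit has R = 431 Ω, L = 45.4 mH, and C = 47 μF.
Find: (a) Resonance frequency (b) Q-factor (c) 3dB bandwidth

Step 1 — Resonance: ω₀ = 1/√(LC) = 1/√(0.0454·4.7e-05) = 684.6 rad/s.
Step 2 — f₀ = ω₀/(2π) = 109 Hz.
Step 3 — Parallel Q: Q = R/(ω₀L) = 431/(684.6·0.0454) = 13.87.
Step 4 — Bandwidth: Δω = ω₀/Q = 49.37 rad/s; BW = Δω/(2π) = 7.857 Hz.

(a) f₀ = 109 Hz  (b) Q = 13.87  (c) BW = 7.857 Hz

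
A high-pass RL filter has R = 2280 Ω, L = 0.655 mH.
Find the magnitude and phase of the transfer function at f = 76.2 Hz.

Step 1 — Angular frequency: ω = 2π·76.2 = 478.8 rad/s.
Step 2 — Transfer function: H(jω) = jωL/(R + jωL).
Step 3 — Numerator jωL = j·0.3136; denominator R + jωL = 2280 + j0.3136.
Step 4 — H = 1.892e-08 + j0.0001375.
Step 5 — Magnitude: |H| = 0.0001375 (-77.2 dB); phase: φ = 90.0°.

|H| = 0.0001375 (-77.2 dB), φ = 90.0°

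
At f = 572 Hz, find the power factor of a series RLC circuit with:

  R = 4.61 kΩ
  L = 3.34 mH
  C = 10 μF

Step 1 — Angular frequency: ω = 2π·f = 2π·572 = 3594 rad/s.
Step 2 — Component impedances:
  R: Z = R = 4610 Ω
  L: Z = jωL = j·3594·0.00334 = 0 + j12 Ω
  C: Z = 1/(jωC) = -j/(ω·C) = 0 - j27.82 Ω
Step 3 — Series combination: Z_total = R + L + C = 4610 - j15.82 Ω = 4610∠-0.2° Ω.
Step 4 — Power factor: PF = cos(φ) = Re(Z)/|Z| = 4610/4610 = 1.
Step 5 — Type: Im(Z) = -15.82 ⇒ leading (phase φ = -0.2°).

PF = 1 (leading, φ = -0.2°)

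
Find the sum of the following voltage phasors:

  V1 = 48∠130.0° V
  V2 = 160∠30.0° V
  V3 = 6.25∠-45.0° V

Step 1 — Convert each phasor to rectangular form:
  V1 = 48·(cos(130.0°) + j·sin(130.0°)) = -30.85 + j36.77 V
  V2 = 160·(cos(30.0°) + j·sin(30.0°)) = 138.6 + j80 V
  V3 = 6.25·(cos(-45.0°) + j·sin(-45.0°)) = 4.419 - j4.419 V
Step 2 — Sum components: V_total = 112.1 + j112.4 V.
Step 3 — Convert to polar: |V_total| = 158.7 V, ∠V_total = 45.1°.

V_total = 158.7∠45.1° V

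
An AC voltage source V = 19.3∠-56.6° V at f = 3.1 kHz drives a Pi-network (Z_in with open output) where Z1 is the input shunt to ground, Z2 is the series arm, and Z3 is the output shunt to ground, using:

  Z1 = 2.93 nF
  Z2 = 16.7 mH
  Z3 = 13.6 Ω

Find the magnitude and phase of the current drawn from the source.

Step 1 — Angular frequency: ω = 2π·f = 2π·3100 = 1.948e+04 rad/s.
Step 2 — Component impedances:
  Z1: Z = 1/(jωC) = -j/(ω·C) = 0 - j1.752e+04 Ω
  Z2: Z = jωL = j·1.948e+04·0.0167 = 0 + j325.3 Ω
  Z3: Z = R = 13.6 Ω
Step 3 — With open output, the series arm Z2 and the output shunt Z3 appear in series to ground: Z2 + Z3 = 13.6 + j325.3 Ω.
Step 4 — Parallel with input shunt Z1: Z_in = Z1 || (Z2 + Z3) = 14.12 + j331.4 Ω = 331.7∠87.6° Ω.
Step 5 — Source phasor: V = 19.3∠-56.6° V = 10.62 - j16.11 V.
Step 6 — Ohm's law: I = V / Z_total = (10.62 - j16.11) / (14.12 + j331.4) = -0.04717 - j0.03407 A.
Step 7 — Convert to polar: |I| = 0.05818 A, ∠I = -144.2°.

I = 0.05818∠-144.2° A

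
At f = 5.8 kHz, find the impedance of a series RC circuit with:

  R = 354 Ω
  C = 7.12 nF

Step 1 — Angular frequency: ω = 2π·f = 2π·5800 = 3.644e+04 rad/s.
Step 2 — Component impedances:
  R: Z = R = 354 Ω
  C: Z = 1/(jωC) = -j/(ω·C) = 0 - j3854 Ω
Step 3 — Series combination: Z_total = R + C = 354 - j3854 Ω = 3870∠-84.8° Ω.

Z = 354 - j3854 Ω = 3870∠-84.8° Ω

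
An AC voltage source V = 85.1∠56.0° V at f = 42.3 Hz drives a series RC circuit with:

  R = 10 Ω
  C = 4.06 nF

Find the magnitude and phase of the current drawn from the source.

Step 1 — Angular frequency: ω = 2π·f = 2π·42.3 = 265.8 rad/s.
Step 2 — Component impedances:
  R: Z = R = 10 Ω
  C: Z = 1/(jωC) = -j/(ω·C) = 0 - j9.267e+05 Ω
Step 3 — Series combination: Z_total = R + C = 10 - j9.267e+05 Ω = 9.267e+05∠-90.0° Ω.
Step 4 — Source phasor: V = 85.1∠56.0° V = 47.59 + j70.55 V.
Step 5 — Ohm's law: I = V / Z_total = (47.59 + j70.55) / (10 - j9.267e+05) = -7.613e-05 + j5.135e-05 A.
Step 6 — Convert to polar: |I| = 9.183e-05 A, ∠I = 146.0°.

I = 9.183e-05∠146.0° A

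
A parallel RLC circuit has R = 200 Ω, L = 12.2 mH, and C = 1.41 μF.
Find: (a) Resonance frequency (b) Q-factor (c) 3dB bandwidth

Step 1 — Resonance: ω₀ = 1/√(LC) = 1/√(0.0122·1.41e-06) = 7624 rad/s.
Step 2 — f₀ = ω₀/(2π) = 1213 Hz.
Step 3 — Parallel Q: Q = R/(ω₀L) = 200/(7624·0.0122) = 2.15.
Step 4 — Bandwidth: Δω = ω₀/Q = 3546 rad/s; BW = Δω/(2π) = 564.4 Hz.

(a) f₀ = 1213 Hz  (b) Q = 2.15  (c) BW = 564.4 Hz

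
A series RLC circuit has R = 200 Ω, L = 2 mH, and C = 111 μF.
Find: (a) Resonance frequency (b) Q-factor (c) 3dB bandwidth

Step 1 — Resonance condition Im(Z)=0 gives ω₀ = 1/√(LC).
Step 2 — ω₀ = 1/√(0.002·0.000111) = 2122 rad/s.
Step 3 — f₀ = ω₀/(2π) = 337.8 Hz.
Step 4 — Series Q: Q = ω₀L/R = 2122·0.002/200 = 0.02122.
Step 5 — 3dB bandwidth: Δω = ω₀/Q = 1e+05 rad/s; BW = Δω/(2π) = 1.592e+04 Hz.

(a) f₀ = 337.8 Hz  (b) Q = 0.02122  (c) BW = 1.592e+04 Hz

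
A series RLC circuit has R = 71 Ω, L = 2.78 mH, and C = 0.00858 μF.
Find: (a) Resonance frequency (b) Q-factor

Step 1 — Resonance condition Im(Z)=0 gives ω₀ = 1/√(LC).
Step 2 — ω₀ = 1/√(0.00278·8.58e-09) = 2.048e+05 rad/s.
Step 3 — f₀ = ω₀/(2π) = 3.259e+04 Hz.
Step 4 — Series Q: Q = ω₀L/R = 2.048e+05·0.00278/71 = 8.017.

(a) f₀ = 3.259e+04 Hz  (b) Q = 8.017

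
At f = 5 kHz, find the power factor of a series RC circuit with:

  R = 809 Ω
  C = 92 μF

Step 1 — Angular frequency: ω = 2π·f = 2π·5000 = 3.142e+04 rad/s.
Step 2 — Component impedances:
  R: Z = R = 809 Ω
  C: Z = 1/(jωC) = -j/(ω·C) = 0 - j0.346 Ω
Step 3 — Series combination: Z_total = R + C = 809 - j0.346 Ω = 809∠-0.0° Ω.
Step 4 — Power factor: PF = cos(φ) = Re(Z)/|Z| = 809/809 = 1.
Step 5 — Type: Im(Z) = -0.346 ⇒ leading (phase φ = -0.0°).

PF = 1 (leading, φ = -0.0°)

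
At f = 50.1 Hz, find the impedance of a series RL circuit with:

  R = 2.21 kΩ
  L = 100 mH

Step 1 — Angular frequency: ω = 2π·f = 2π·50.1 = 314.8 rad/s.
Step 2 — Component impedances:
  R: Z = R = 2210 Ω
  L: Z = jωL = j·314.8·0.1 = 0 + j31.48 Ω
Step 3 — Series combination: Z_total = R + L = 2210 + j31.48 Ω = 2210∠0.8° Ω.

Z = 2210 + j31.48 Ω = 2210∠0.8° Ω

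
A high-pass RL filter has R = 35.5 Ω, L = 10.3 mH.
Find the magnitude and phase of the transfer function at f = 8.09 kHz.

Step 1 — Angular frequency: ω = 2π·8090 = 5.083e+04 rad/s.
Step 2 — Transfer function: H(jω) = jωL/(R + jωL).
Step 3 — Numerator jωL = j·523.6; denominator R + jωL = 35.5 + j523.6.
Step 4 — H = 0.9954 + j0.06749.
Step 5 — Magnitude: |H| = 0.9977 (-0.0 dB); phase: φ = 3.9°.

|H| = 0.9977 (-0.0 dB), φ = 3.9°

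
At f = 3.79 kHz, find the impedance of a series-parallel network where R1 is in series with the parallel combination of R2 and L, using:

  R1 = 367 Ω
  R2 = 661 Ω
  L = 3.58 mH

Step 1 — Angular frequency: ω = 2π·f = 2π·3790 = 2.381e+04 rad/s.
Step 2 — Component impedances:
  R1: Z = R = 367 Ω
  R2: Z = R = 661 Ω
  L: Z = jωL = j·2.381e+04·0.00358 = 0 + j85.25 Ω
Step 3 — Parallel branch: R2 || L = 1/(1/R2 + 1/L) = 10.82 + j83.86 Ω.
Step 4 — Series with R1: Z_total = R1 + (R2 || L) = 377.8 + j83.86 Ω = 387∠12.5° Ω.

Z = 377.8 + j83.86 Ω = 387∠12.5° Ω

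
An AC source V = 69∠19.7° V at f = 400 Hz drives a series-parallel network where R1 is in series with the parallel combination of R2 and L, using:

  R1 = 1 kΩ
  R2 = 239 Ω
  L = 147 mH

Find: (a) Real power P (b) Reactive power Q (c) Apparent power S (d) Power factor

Step 1 — Angular frequency: ω = 2π·f = 2π·400 = 2513 rad/s.
Step 2 — Component impedances:
  R1: Z = R = 1000 Ω
  R2: Z = R = 239 Ω
  L: Z = jωL = j·2513·0.147 = 0 + j369.5 Ω
Step 3 — Parallel branch: R2 || L = 1/(1/R2 + 1/L) = 168.5 + j109 Ω.
Step 4 — Series with R1: Z_total = R1 + (R2 || L) = 1168 + j109 Ω = 1174∠5.3° Ω.
Step 5 — Source phasor: V = 69∠19.7° V = 64.96 + j23.26 V.
Step 6 — Current: I = V / Z = 0.05696 + j0.01459 A = 0.0588∠14.4° A.
Step 7 — Complex power: S = V·I* = 4.039 + j0.3768 VA.
Step 8 — Real power: P = Re(S) = 4.039 W.
Step 9 — Reactive power: Q = Im(S) = 0.3768 VAR.
Step 10 — Apparent power: |S| = 4.057 VA.
Step 11 — Power factor: PF = P/|S| = 0.9957 (lagging).

(a) P = 4.039 W  (b) Q = 0.3768 VAR  (c) S = 4.057 VA  (d) PF = 0.9957 (lagging)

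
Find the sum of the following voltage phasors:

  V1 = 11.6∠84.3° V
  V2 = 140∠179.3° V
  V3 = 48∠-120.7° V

Step 1 — Convert each phasor to rectangular form:
  V1 = 11.6·(cos(84.3°) + j·sin(84.3°)) = 1.152 + j11.54 V
  V2 = 140·(cos(179.3°) + j·sin(179.3°)) = -140 + j1.71 V
  V3 = 48·(cos(-120.7°) + j·sin(-120.7°)) = -24.51 - j41.27 V
Step 2 — Sum components: V_total = -163.3 - j28.02 V.
Step 3 — Convert to polar: |V_total| = 165.7 V, ∠V_total = -170.3°.

V_total = 165.7∠-170.3° V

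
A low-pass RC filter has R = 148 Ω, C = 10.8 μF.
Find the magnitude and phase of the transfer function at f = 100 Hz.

Step 1 — Angular frequency: ω = 2π·100 = 628.3 rad/s.
Step 2 — Transfer function: H(jω) = 1/(1 + jωRC).
Step 3 — Denominator: 1 + jωRC = 1 + j·628.3·148·1.08e-05 = 1 + j1.004.
Step 4 — H = 0.4979 - j0.5.
Step 5 — Magnitude: |H| = 0.7056 (-3.0 dB); phase: φ = -45.1°.

|H| = 0.7056 (-3.0 dB), φ = -45.1°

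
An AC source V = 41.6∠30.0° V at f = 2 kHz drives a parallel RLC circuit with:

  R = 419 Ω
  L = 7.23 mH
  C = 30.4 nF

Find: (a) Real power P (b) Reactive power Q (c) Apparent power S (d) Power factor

Step 1 — Angular frequency: ω = 2π·f = 2π·2000 = 1.257e+04 rad/s.
Step 2 — Component impedances:
  R: Z = R = 419 Ω
  L: Z = jωL = j·1.257e+04·0.00723 = 0 + j90.85 Ω
  C: Z = 1/(jωC) = -j/(ω·C) = 0 - j2618 Ω
Step 3 — Parallel combination: 1/Z_total = 1/R + 1/L + 1/C; Z_total = 20.13 + j89.6 Ω = 91.83∠77.3° Ω.
Step 4 — Source phasor: V = 41.6∠30.0° V = 36.03 + j20.8 V.
Step 5 — Current: I = V / Z = 0.307 - j0.3331 A = 0.453∠-47.3° A.
Step 6 — Complex power: S = V·I* = 4.13 + j18.39 VA.
Step 7 — Real power: P = Re(S) = 4.13 W.
Step 8 — Reactive power: Q = Im(S) = 18.39 VAR.
Step 9 — Apparent power: |S| = 18.84 VA.
Step 10 — Power factor: PF = P/|S| = 0.2192 (lagging).

(a) P = 4.13 W  (b) Q = 18.39 VAR  (c) S = 18.84 VA  (d) PF = 0.2192 (lagging)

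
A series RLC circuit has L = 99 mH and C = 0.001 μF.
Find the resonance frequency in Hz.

Step 1 — Resonance condition Im(Z)=0 gives ω₀ = 1/√(LC).
Step 2 — ω₀ = 1/√(0.099·1e-09) = 1.005e+05 rad/s.
Step 3 — f₀ = ω₀/(2π) = 1.6e+04 Hz.

f₀ = 1.6e+04 Hz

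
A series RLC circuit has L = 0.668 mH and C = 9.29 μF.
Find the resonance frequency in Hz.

Step 1 — Resonance condition Im(Z)=0 gives ω₀ = 1/√(LC).
Step 2 — ω₀ = 1/√(0.000668·9.29e-06) = 1.269e+04 rad/s.
Step 3 — f₀ = ω₀/(2π) = 2020 Hz.

f₀ = 2020 Hz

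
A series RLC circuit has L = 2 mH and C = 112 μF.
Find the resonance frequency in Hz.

Step 1 — Resonance condition Im(Z)=0 gives ω₀ = 1/√(LC).
Step 2 — ω₀ = 1/√(0.002·0.000112) = 2113 rad/s.
Step 3 — f₀ = ω₀/(2π) = 336.3 Hz.

f₀ = 336.3 Hz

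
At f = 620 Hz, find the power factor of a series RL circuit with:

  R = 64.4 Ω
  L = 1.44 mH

Step 1 — Angular frequency: ω = 2π·f = 2π·620 = 3896 rad/s.
Step 2 — Component impedances:
  R: Z = R = 64.4 Ω
  L: Z = jωL = j·3896·0.00144 = 0 + j5.61 Ω
Step 3 — Series combination: Z_total = R + L = 64.4 + j5.61 Ω = 64.64∠5.0° Ω.
Step 4 — Power factor: PF = cos(φ) = Re(Z)/|Z| = 64.4/64.644 = 0.9962.
Step 5 — Type: Im(Z) = 5.61 ⇒ lagging (phase φ = 5.0°).

PF = 0.9962 (lagging, φ = 5.0°)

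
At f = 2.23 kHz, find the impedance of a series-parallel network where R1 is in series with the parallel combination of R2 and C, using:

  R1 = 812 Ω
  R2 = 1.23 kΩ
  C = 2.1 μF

Step 1 — Angular frequency: ω = 2π·f = 2π·2230 = 1.401e+04 rad/s.
Step 2 — Component impedances:
  R1: Z = R = 812 Ω
  R2: Z = R = 1230 Ω
  C: Z = 1/(jωC) = -j/(ω·C) = 0 - j33.99 Ω
Step 3 — Parallel branch: R2 || C = 1/(1/R2 + 1/C) = 0.9383 - j33.96 Ω.
Step 4 — Series with R1: Z_total = R1 + (R2 || C) = 812.9 - j33.96 Ω = 813.6∠-2.4° Ω.

Z = 812.9 - j33.96 Ω = 813.6∠-2.4° Ω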